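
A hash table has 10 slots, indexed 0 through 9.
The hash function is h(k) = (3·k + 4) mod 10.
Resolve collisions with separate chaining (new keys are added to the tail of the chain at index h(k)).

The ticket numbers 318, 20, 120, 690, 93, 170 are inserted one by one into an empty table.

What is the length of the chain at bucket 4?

4

318 → bucket 8
20 → bucket 4
120 → bucket 4 (collision)
690 → bucket 4 (collision)
93 → bucket 3
170 → bucket 4 (collision)
Final buckets:
0: -
1: -
2: -
3: 93
4: 20 -> 120 -> 690 -> 170
5: -
6: -
7: -
8: 318
9: -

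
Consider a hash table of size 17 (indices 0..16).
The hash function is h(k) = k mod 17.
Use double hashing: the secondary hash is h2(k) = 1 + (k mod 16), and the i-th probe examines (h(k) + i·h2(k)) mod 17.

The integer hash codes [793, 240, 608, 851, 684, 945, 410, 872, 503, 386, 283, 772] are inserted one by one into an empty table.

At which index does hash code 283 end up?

6

793: h=11 -> slot 11
240: h=2 -> slot 2
608: h=13 -> slot 13
851: h=1 -> slot 1
684: h=4 -> slot 4
945: h=10 -> slot 10
410: h=2, h2=11, probe 2,13,7 -> slot 7
872: h=5 -> slot 5
503: h=10, h2=8, probe 10,1,9 -> slot 9
386: h=12 -> slot 12
283: h=11, h2=12, probe 11,6 -> slot 6
772: h=7, h2=5, probe 7,12,0 -> slot 0
Table: [772, 851, 240, _, 684, 872, 283, 410, _, 503, 945, 793, 386, 608, _, _, _]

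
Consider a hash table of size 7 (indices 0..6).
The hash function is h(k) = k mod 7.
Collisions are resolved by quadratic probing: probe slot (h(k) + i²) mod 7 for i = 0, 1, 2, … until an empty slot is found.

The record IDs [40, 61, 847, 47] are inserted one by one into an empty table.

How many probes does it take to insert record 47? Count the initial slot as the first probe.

40: h=5 → slot 5
61: h=5, probe 5,6 → slot 6
847: h=0 → slot 0
47: h=5, probe 5,6,2 → slot 2
Table: [847, _, 47, _, _, 40, 61]

3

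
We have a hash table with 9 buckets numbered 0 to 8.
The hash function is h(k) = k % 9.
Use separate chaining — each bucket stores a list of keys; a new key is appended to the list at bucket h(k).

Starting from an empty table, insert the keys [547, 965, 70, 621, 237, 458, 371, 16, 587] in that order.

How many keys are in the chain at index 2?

3

Insert 547: h=7, bucket 7 empty -> new chain.
Insert 965: h=2, bucket 2 empty -> new chain.
Insert 70: h=7, bucket 7 nonempty -> append to chain.
Insert 621: h=0, bucket 0 empty -> new chain.
Insert 237: h=3, bucket 3 empty -> new chain.
Insert 458: h=8, bucket 8 empty -> new chain.
Insert 371: h=2, bucket 2 nonempty -> append to chain.
Insert 16: h=7, bucket 7 nonempty -> append to chain.
Insert 587: h=2, bucket 2 nonempty -> append to chain.
Final buckets:
0: 621
1: -
2: 965 -> 371 -> 587
3: 237
4: -
5: -
6: -
7: 547 -> 70 -> 16
8: 458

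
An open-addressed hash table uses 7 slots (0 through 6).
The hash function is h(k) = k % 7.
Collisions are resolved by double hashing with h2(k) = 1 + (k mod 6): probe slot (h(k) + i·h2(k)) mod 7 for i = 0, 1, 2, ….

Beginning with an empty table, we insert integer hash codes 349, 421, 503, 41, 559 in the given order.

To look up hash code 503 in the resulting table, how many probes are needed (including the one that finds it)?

349: h=6 => slot 6
421: h=1 => slot 1
503: h=6, h2=6, probe 6,5 => slot 5
41: h=6, h2=6, probe 6,5,4 => slot 4
559: h=6, h2=2, probe 6,1,3 => slot 3
Table: [_, 421, _, 559, 41, 503, 349]
Lookup 503: h=6, h2=6, probe 6,5 → found at 5.

2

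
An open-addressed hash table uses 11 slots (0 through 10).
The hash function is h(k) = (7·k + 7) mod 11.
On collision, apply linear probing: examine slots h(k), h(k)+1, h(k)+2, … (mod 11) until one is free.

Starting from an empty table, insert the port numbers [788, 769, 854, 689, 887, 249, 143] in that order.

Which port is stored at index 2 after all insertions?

854

788 hashes to 1; slot 1 is free -> place at 1.
769 hashes to 0; slot 0 is free -> place at 0.
854 hashes to 1; 1 taken -> place at 2.
689 hashes to 1; 1,2 taken -> place at 3.
887 hashes to 1; 1,2,3 taken -> place at 4.
249 hashes to 1; 1,2,3,4 taken -> place at 5.
143 hashes to 7; slot 7 is free -> place at 7.
Table: [769, 788, 854, 689, 887, 249, -, 143, -, -, -]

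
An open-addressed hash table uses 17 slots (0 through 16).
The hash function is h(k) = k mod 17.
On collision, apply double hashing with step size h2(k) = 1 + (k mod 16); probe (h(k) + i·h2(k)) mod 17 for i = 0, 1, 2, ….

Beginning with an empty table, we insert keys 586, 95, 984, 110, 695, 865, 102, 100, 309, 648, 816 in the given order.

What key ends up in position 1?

586: h=8 -> slot 8
95: h=10 -> slot 10
984: h=15 -> slot 15
110: h=8, h2=15, probe 8,6 -> slot 6
695: h=15, h2=8, probe 15,6,14 -> slot 14
865: h=15, h2=2, probe 15,0 -> slot 0
102: h=0, h2=7, probe 0,7 -> slot 7
100: h=15, h2=5, probe 15,3 -> slot 3
309: h=3, h2=6, probe 3,9 -> slot 9
648: h=2 -> slot 2
816: h=0, h2=1, probe 0,1 -> slot 1
Table: [865, 816, 648, 100, ., ., 110, 102, 586, 309, 95, ., ., ., 695, 984, .]

816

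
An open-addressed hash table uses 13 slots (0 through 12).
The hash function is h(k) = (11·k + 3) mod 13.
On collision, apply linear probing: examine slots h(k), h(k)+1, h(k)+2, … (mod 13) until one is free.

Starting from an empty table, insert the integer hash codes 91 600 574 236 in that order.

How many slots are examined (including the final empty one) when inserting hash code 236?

91: h=3 -> slot 3
600: h=12 -> slot 12
574: h=12, probe 12,0 -> slot 0
236: h=12, probe 12,0,1 -> slot 1
Table: [574, 236, -, 91, -, -, -, -, -, -, -, -, 600]

3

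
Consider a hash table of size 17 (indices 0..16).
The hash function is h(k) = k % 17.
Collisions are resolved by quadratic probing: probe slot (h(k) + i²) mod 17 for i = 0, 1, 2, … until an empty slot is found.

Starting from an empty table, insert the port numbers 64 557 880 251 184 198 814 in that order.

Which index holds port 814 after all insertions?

16

Insert 64: h=13, slot 13 empty -> index 13.
Insert 557: h=13, slot 13 occupied -> index 14.
Insert 880: h=13, slots 13,14 occupied -> index 0.
Insert 251: h=13, slots 13,14,0 occupied -> index 5.
Insert 184: h=14, slot 14 occupied -> index 15.
Insert 198: h=11, slot 11 empty -> index 11.
Insert 814: h=15, slot 15 occupied -> index 16.
Table: [880, —, —, —, —, 251, —, —, —, —, —, 198, —, 64, 557, 184, 814]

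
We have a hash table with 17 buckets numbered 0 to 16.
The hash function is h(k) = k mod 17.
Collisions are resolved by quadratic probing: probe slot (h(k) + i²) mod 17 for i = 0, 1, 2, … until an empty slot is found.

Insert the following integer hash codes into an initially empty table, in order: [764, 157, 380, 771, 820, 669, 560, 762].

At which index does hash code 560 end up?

0

764 hashes to 16; slot 16 is free -> place at 16.
157 hashes to 4; slot 4 is free -> place at 4.
380 hashes to 6; slot 6 is free -> place at 6.
771 hashes to 6; 6 taken -> place at 7.
820 hashes to 4; 4 taken -> place at 5.
669 hashes to 6; 6,7 taken -> place at 10.
560 hashes to 16; 16 taken -> place at 0.
762 hashes to 14; slot 14 is free -> place at 14.
Table: [560, -, -, -, 157, 820, 380, 771, -, -, 669, -, -, -, 762, -, 764]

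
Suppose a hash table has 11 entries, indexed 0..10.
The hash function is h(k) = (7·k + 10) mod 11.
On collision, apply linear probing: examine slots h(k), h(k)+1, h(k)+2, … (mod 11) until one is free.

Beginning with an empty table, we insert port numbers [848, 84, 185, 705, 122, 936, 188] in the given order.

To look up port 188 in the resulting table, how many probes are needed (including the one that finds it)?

848 hashes to 6; slot 6 is free -> place at 6.
84 hashes to 4; slot 4 is free -> place at 4.
185 hashes to 7; slot 7 is free -> place at 7.
705 hashes to 6; 6,7 taken -> place at 8.
122 hashes to 6; 6,7,8 taken -> place at 9.
936 hashes to 6; 6,7,8,9 taken -> place at 10.
188 hashes to 6; 6,7,8,9,10 taken -> place at 0.
Table: [188, _, _, _, 84, _, 848, 185, 705, 122, 936]
Lookup 188: h=6, probe 6,7,8,9,10,0 → found at 0.

6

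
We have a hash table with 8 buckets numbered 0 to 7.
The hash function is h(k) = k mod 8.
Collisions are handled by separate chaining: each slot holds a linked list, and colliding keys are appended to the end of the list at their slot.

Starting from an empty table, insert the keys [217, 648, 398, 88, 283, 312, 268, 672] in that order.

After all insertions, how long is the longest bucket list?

Insert 217: h=1, bucket 1 empty -> new chain.
Insert 648: h=0, bucket 0 empty -> new chain.
Insert 398: h=6, bucket 6 empty -> new chain.
Insert 88: h=0, bucket 0 nonempty -> append to chain.
Insert 283: h=3, bucket 3 empty -> new chain.
Insert 312: h=0, bucket 0 nonempty -> append to chain.
Insert 268: h=4, bucket 4 empty -> new chain.
Insert 672: h=0, bucket 0 nonempty -> append to chain.
Final buckets:
0: 648 -> 88 -> 312 -> 672
1: 217
2: ∅
3: 283
4: 268
5: ∅
6: 398
7: ∅

4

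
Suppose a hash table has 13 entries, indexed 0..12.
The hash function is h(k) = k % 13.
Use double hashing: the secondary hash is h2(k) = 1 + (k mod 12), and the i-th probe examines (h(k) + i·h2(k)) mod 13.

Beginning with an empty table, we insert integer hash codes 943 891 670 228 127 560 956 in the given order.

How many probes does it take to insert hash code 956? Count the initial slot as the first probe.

2

943 hashes to 7; slot 7 is free => place at 7.
891 hashes to 7, h2=4; 7 taken => place at 11.
670 hashes to 7, h2=11; 7 taken => place at 5.
228 hashes to 7, h2=1; 7 taken => place at 8.
127 hashes to 10; slot 10 is free => place at 10.
560 hashes to 1; slot 1 is free => place at 1.
956 hashes to 7, h2=9; 7 taken => place at 3.
Table: [_, 560, _, 956, _, 670, _, 943, 228, _, 127, 891, _]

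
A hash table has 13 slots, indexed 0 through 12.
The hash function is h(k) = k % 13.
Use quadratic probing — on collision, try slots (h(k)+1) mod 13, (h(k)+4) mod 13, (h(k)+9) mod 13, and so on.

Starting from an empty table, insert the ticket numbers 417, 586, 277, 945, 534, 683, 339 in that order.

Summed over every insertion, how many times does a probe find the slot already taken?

Insert 417: h=1, slot 1 empty => index 1.
Insert 586: h=1, slot 1 occupied => index 2.
Insert 277: h=4, slot 4 empty => index 4.
Insert 945: h=9, slot 9 empty => index 9.
Insert 534: h=1, slots 1,2 occupied => index 5.
Insert 683: h=7, slot 7 empty => index 7.
Insert 339: h=1, slots 1,2,5 occupied => index 10.
Table: [-, 417, 586, -, 277, 534, -, 683, -, 945, 339, -, -]

6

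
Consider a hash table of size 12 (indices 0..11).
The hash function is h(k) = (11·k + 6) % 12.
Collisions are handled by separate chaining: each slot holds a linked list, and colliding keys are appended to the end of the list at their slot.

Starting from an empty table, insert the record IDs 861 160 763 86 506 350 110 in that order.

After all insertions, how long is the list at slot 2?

1

Insert 861: h=9, bucket 9 empty -> new chain.
Insert 160: h=2, bucket 2 empty -> new chain.
Insert 763: h=11, bucket 11 empty -> new chain.
Insert 86: h=4, bucket 4 empty -> new chain.
Insert 506: h=4, bucket 4 nonempty -> append to chain.
Insert 350: h=4, bucket 4 nonempty -> append to chain.
Insert 110: h=4, bucket 4 nonempty -> append to chain.
Final buckets:
0: _
1: _
2: 160
3: _
4: 86 -> 506 -> 350 -> 110
5: _
6: _
7: _
8: _
9: 861
10: _
11: 763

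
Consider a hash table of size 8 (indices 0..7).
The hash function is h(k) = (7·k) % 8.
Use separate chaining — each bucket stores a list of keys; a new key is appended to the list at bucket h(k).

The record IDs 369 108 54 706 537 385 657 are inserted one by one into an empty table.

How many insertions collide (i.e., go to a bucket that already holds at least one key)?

369 → bucket 7
108 → bucket 4
54 → bucket 2
706 → bucket 6
537 → bucket 7 (collision)
385 → bucket 7 (collision)
657 → bucket 7 (collision)
Final buckets:
0: —
1: —
2: 54
3: —
4: 108
5: —
6: 706
7: 369 -> 537 -> 385 -> 657

3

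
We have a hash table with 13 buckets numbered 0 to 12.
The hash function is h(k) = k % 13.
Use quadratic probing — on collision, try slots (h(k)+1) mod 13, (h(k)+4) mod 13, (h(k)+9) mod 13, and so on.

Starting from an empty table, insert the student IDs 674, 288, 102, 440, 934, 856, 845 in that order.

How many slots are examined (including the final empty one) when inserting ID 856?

6

Insert 674: h=11, slot 11 empty → index 11.
Insert 288: h=2, slot 2 empty → index 2.
Insert 102: h=11, slot 11 occupied → index 12.
Insert 440: h=11, slots 11,12,2 occupied → index 7.
Insert 934: h=11, slots 11,12,2,7 occupied → index 1.
Insert 856: h=11, slots 11,12,2,7,1 occupied → index 10.
Insert 845: h=0, slot 0 empty → index 0.
Table: [845, 934, 288, _, _, _, _, 440, _, _, 856, 674, 102]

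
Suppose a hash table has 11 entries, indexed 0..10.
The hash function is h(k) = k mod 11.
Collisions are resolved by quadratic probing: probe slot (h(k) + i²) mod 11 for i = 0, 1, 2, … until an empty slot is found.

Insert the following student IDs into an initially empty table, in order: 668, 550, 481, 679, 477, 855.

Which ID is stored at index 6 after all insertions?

668: h=8 -> slot 8
550: h=0 -> slot 0
481: h=8, probe 8,9 -> slot 9
679: h=8, probe 8,9,1 -> slot 1
477: h=4 -> slot 4
855: h=8, probe 8,9,1,6 -> slot 6
Table: [550, 679, ∅, ∅, 477, ∅, 855, ∅, 668, 481, ∅]

855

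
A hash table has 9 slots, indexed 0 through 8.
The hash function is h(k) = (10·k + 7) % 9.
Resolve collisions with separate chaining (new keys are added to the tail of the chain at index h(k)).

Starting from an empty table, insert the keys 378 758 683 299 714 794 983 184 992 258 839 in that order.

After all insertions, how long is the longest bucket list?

6

378 → bucket 7
758 → bucket 0
683 → bucket 6
299 → bucket 0 (collision)
714 → bucket 1
794 → bucket 0 (collision)
983 → bucket 0 (collision)
184 → bucket 2
992 → bucket 0 (collision)
258 → bucket 4
839 → bucket 0 (collision)
Final buckets:
0: 758 -> 299 -> 794 -> 983 -> 992 -> 839
1: 714
2: 184
3: ∅
4: 258
5: ∅
6: 683
7: 378
8: ∅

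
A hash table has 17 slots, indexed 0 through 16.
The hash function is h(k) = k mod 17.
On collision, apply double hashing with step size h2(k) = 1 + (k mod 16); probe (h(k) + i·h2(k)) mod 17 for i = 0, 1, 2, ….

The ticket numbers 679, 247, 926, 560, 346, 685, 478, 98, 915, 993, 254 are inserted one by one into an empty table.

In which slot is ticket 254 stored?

12

679: h=16 -> slot 16
247: h=9 -> slot 9
926: h=8 -> slot 8
560: h=16, h2=1, probe 16,0 -> slot 0
346: h=6 -> slot 6
685: h=5 -> slot 5
478: h=2 -> slot 2
98: h=13 -> slot 13
915: h=14 -> slot 14
993: h=7 -> slot 7
254: h=16, h2=15, probe 16,14,12 -> slot 12
Table: [560, —, 478, —, —, 685, 346, 993, 926, 247, —, —, 254, 98, 915, —, 679]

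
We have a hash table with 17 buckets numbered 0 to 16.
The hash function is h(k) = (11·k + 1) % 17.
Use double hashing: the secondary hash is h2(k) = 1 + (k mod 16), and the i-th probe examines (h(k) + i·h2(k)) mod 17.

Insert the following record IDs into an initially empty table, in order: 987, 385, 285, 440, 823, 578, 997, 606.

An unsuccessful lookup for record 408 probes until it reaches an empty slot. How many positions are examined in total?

Insert 987: h=12, slot 12 empty -> index 12.
Insert 385: h=3, slot 3 empty -> index 3.
Insert 285: h=8, slot 8 empty -> index 8.
Insert 440: h=13, slot 13 empty -> index 13.
Insert 823: h=10, slot 10 empty -> index 10.
Insert 578: h=1, slot 1 empty -> index 1.
Insert 997: h=3, h2=6, slot 3 occupied -> index 9.
Insert 606: h=3, h2=15, slots 3,1 occupied -> index 16.
Table: [-, 578, -, 385, -, -, -, -, 285, 997, 823, -, 987, 440, -, -, 606]
Lookup 408: h=1, h2=9, probe 1,10,2 → slot 2 empty, not found.

3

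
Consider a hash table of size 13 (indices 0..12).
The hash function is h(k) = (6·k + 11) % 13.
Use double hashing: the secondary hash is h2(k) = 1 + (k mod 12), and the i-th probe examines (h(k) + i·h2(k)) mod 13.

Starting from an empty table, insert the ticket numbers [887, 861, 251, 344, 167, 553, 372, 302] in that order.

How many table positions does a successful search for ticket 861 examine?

2

887: h=3 -> slot 3
861: h=3, h2=10, probe 3,0 -> slot 0
251: h=9 -> slot 9
344: h=8 -> slot 8
167: h=12 -> slot 12
553: h=1 -> slot 1
372: h=7 -> slot 7
302: h=3, h2=3, probe 3,6 -> slot 6
Table: [861, 553, -, 887, -, -, 302, 372, 344, 251, -, -, 167]
Lookup 861: h=3, h2=10, probe 3,0 → found at 0.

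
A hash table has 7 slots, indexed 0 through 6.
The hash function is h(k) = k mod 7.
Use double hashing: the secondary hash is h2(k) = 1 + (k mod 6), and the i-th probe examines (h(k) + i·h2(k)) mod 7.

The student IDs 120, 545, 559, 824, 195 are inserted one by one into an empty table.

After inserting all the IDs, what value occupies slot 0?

120 hashes to 1; slot 1 is free → place at 1.
545 hashes to 6; slot 6 is free → place at 6.
559 hashes to 6, h2=2; 6,1 taken → place at 3.
824 hashes to 5; slot 5 is free → place at 5.
195 hashes to 6, h2=4; 6,3 taken → place at 0.
Table: [195, 120, -, 559, -, 824, 545]

195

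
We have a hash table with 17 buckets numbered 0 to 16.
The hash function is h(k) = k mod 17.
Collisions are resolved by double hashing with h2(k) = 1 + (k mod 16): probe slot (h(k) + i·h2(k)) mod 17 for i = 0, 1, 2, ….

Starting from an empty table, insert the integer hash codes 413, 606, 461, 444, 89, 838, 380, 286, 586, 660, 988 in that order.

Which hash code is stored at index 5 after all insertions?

413

Insert 413: h=5, slot 5 empty → index 5.
Insert 606: h=11, slot 11 empty → index 11.
Insert 461: h=2, slot 2 empty → index 2.
Insert 444: h=2, h2=13, slot 2 occupied → index 15.
Insert 89: h=4, slot 4 empty → index 4.
Insert 838: h=5, h2=7, slot 5 occupied → index 12.
Insert 380: h=6, slot 6 empty → index 6.
Insert 286: h=14, slot 14 empty → index 14.
Insert 586: h=8, slot 8 empty → index 8.
Insert 660: h=14, h2=5, slots 14,2 occupied → index 7.
Insert 988: h=2, h2=13, slots 2,15,11,7 occupied → index 3.
Table: [∅, ∅, 461, 988, 89, 413, 380, 660, 586, ∅, ∅, 606, 838, ∅, 286, 444, ∅]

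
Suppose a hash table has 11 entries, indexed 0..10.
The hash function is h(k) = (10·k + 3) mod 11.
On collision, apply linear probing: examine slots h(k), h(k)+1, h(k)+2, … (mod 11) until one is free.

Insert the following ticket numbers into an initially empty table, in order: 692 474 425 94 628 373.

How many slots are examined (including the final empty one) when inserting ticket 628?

Insert 692: h=4, slot 4 empty -> index 4.
Insert 474: h=2, slot 2 empty -> index 2.
Insert 425: h=7, slot 7 empty -> index 7.
Insert 94: h=8, slot 8 empty -> index 8.
Insert 628: h=2, slot 2 occupied -> index 3.
Insert 373: h=4, slot 4 occupied -> index 5.
Table: [_, _, 474, 628, 692, 373, _, 425, 94, _, _]

2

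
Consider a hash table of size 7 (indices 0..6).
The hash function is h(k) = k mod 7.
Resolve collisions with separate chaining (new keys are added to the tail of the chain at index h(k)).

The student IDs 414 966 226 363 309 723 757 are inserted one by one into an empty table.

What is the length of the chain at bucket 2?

2

414 → bucket 1
966 → bucket 0
226 → bucket 2
363 → bucket 6
309 → bucket 1 (collision)
723 → bucket 2 (collision)
757 → bucket 1 (collision)
Final buckets:
0: 966
1: 414 -> 309 -> 757
2: 226 -> 723
3: ∅
4: ∅
5: ∅
6: 363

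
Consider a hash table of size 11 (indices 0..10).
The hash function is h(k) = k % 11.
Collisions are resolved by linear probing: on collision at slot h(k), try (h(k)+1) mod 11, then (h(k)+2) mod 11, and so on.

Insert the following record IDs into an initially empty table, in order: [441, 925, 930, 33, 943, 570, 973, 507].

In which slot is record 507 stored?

Insert 441: h=1, slot 1 empty => index 1.
Insert 925: h=1, slot 1 occupied => index 2.
Insert 930: h=6, slot 6 empty => index 6.
Insert 33: h=0, slot 0 empty => index 0.
Insert 943: h=8, slot 8 empty => index 8.
Insert 570: h=9, slot 9 empty => index 9.
Insert 973: h=5, slot 5 empty => index 5.
Insert 507: h=1, slots 1,2 occupied => index 3.
Table: [33, 441, 925, 507, _, 973, 930, _, 943, 570, _]

3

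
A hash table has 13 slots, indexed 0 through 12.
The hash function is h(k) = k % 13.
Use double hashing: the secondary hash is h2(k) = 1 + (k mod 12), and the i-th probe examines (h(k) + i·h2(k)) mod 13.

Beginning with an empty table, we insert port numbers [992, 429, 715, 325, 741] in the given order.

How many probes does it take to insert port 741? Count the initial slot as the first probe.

992: h=4 → slot 4
429: h=0 → slot 0
715: h=0, h2=8, probe 0,8 → slot 8
325: h=0, h2=2, probe 0,2 → slot 2
741: h=0, h2=10, probe 0,10 → slot 10
Table: [429, ., 325, ., 992, ., ., ., 715, ., 741, ., .]

2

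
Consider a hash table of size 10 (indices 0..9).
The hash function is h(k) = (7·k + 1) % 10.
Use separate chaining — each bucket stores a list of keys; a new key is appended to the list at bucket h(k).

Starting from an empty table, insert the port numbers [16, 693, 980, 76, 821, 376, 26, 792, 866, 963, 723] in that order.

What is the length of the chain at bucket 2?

3

16 -> bucket 3
693 -> bucket 2
980 -> bucket 1
76 -> bucket 3 (collision)
821 -> bucket 8
376 -> bucket 3 (collision)
26 -> bucket 3 (collision)
792 -> bucket 5
866 -> bucket 3 (collision)
963 -> bucket 2 (collision)
723 -> bucket 2 (collision)
Final buckets:
0: —
1: 980
2: 693 -> 963 -> 723
3: 16 -> 76 -> 376 -> 26 -> 866
4: —
5: 792
6: —
7: —
8: 821
9: —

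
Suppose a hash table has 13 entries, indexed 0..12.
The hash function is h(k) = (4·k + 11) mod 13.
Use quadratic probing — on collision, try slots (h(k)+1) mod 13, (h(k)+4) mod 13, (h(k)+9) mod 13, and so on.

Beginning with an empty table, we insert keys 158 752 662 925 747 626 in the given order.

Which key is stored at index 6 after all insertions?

158

158: h=6 => slot 6
752: h=3 => slot 3
662: h=7 => slot 7
925: h=6, probe 6,7,10 => slot 10
747: h=9 => slot 9
626: h=6, probe 6,7,10,2 => slot 2
Table: [-, -, 626, 752, -, -, 158, 662, -, 747, 925, -, -]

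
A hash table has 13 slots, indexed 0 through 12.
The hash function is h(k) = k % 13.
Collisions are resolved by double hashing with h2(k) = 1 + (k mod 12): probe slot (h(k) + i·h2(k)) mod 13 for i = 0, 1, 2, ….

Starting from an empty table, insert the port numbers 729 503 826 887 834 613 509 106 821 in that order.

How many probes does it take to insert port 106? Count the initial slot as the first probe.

729: h=1 => slot 1
503: h=9 => slot 9
826: h=7 => slot 7
887: h=3 => slot 3
834: h=2 => slot 2
613: h=2, h2=2, probe 2,4 => slot 4
509: h=2, h2=6, probe 2,8 => slot 8
106: h=2, h2=11, probe 2,0 => slot 0
821: h=2, h2=6, probe 2,8,1,7,0,6 => slot 6
Table: [106, 729, 834, 887, 613, ., 821, 826, 509, 503, ., ., .]

2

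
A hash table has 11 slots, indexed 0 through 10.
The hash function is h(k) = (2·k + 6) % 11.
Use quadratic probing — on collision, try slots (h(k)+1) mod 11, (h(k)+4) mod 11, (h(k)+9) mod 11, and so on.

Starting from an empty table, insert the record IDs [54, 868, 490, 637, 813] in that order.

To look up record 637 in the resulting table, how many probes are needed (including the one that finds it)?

54 hashes to 4; slot 4 is free => place at 4.
868 hashes to 4; 4 taken => place at 5.
490 hashes to 7; slot 7 is free => place at 7.
637 hashes to 4; 4,5 taken => place at 8.
813 hashes to 4; 4,5,8 taken => place at 2.
Table: [., ., 813, ., 54, 868, ., 490, 637, ., .]
Lookup 637: h=4, probe 4,5,8 → found at 8.

3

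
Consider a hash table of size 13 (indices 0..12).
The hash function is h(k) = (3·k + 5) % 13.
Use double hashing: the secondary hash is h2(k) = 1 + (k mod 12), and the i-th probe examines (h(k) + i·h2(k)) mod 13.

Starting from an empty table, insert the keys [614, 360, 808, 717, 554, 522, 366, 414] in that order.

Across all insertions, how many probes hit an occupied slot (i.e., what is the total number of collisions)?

614: h=1 -> slot 1
360: h=6 -> slot 6
808: h=11 -> slot 11
717: h=11, h2=10, probe 11,8 -> slot 8
554: h=3 -> slot 3
522: h=11, h2=7, probe 11,5 -> slot 5
366: h=11, h2=7, probe 11,5,12 -> slot 12
414: h=12, h2=7, probe 12,6,0 -> slot 0
Table: [414, 614, ., 554, ., 522, 360, ., 717, ., ., 808, 366]

6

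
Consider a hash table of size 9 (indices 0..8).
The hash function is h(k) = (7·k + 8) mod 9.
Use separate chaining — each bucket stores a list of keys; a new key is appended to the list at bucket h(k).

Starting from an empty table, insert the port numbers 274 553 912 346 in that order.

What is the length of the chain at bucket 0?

Insert 274: h=0, bucket 0 empty -> new chain.
Insert 553: h=0, bucket 0 nonempty -> append to chain.
Insert 912: h=2, bucket 2 empty -> new chain.
Insert 346: h=0, bucket 0 nonempty -> append to chain.
Final buckets:
0: 274 -> 553 -> 346
1: .
2: 912
3: .
4: .
5: .
6: .
7: .
8: .

3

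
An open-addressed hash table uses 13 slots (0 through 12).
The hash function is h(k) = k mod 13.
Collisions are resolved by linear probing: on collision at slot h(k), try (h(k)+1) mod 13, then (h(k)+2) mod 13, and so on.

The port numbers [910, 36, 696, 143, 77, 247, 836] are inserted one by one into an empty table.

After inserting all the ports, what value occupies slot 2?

247

910: h=0 -> slot 0
36: h=10 -> slot 10
696: h=7 -> slot 7
143: h=0, probe 0,1 -> slot 1
77: h=12 -> slot 12
247: h=0, probe 0,1,2 -> slot 2
836: h=4 -> slot 4
Table: [910, 143, 247, -, 836, -, -, 696, -, -, 36, -, 77]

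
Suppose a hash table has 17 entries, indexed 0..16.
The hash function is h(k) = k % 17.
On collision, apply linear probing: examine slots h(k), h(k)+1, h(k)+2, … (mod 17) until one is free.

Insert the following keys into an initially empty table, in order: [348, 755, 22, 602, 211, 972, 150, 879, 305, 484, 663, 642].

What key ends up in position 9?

602

Insert 348: h=8, slot 8 empty → index 8.
Insert 755: h=7, slot 7 empty → index 7.
Insert 22: h=5, slot 5 empty → index 5.
Insert 602: h=7, slots 7,8 occupied → index 9.
Insert 211: h=7, slots 7,8,9 occupied → index 10.
Insert 972: h=3, slot 3 empty → index 3.
Insert 150: h=14, slot 14 empty → index 14.
Insert 879: h=12, slot 12 empty → index 12.
Insert 305: h=16, slot 16 empty → index 16.
Insert 484: h=8, slots 8,9,10 occupied → index 11.
Insert 663: h=0, slot 0 empty → index 0.
Insert 642: h=13, slot 13 empty → index 13.
Table: [663, _, _, 972, _, 22, _, 755, 348, 602, 211, 484, 879, 642, 150, _, 305]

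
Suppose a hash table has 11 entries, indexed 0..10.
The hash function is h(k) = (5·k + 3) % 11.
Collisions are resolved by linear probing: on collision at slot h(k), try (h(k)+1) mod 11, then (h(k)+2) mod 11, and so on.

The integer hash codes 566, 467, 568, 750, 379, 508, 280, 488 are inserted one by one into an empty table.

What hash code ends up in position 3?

508

566: h=6 → slot 6
467: h=6, probe 6,7 → slot 7
568: h=5 → slot 5
750: h=2 → slot 2
379: h=6, probe 6,7,8 → slot 8
508: h=2, probe 2,3 → slot 3
280: h=6, probe 6,7,8,9 → slot 9
488: h=1 → slot 1
Table: [_, 488, 750, 508, _, 568, 566, 467, 379, 280, _]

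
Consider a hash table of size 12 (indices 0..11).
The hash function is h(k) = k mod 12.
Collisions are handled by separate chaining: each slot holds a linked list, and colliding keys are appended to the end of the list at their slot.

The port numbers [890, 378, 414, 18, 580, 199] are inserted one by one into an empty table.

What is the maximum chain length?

890 -> bucket 2
378 -> bucket 6
414 -> bucket 6 (collision)
18 -> bucket 6 (collision)
580 -> bucket 4
199 -> bucket 7
Final buckets:
0: _
1: _
2: 890
3: _
4: 580
5: _
6: 378 -> 414 -> 18
7: 199
8: _
9: _
10: _
11: _

3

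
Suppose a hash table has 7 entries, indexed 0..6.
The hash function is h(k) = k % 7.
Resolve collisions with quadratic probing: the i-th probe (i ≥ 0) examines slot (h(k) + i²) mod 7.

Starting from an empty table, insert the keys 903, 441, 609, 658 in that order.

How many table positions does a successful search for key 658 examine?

4

903: h=0 => slot 0
441: h=0, probe 0,1 => slot 1
609: h=0, probe 0,1,4 => slot 4
658: h=0, probe 0,1,4,2 => slot 2
Table: [903, 441, 658, -, 609, -, -]
Lookup 658: h=0, probe 0,1,4,2 → found at 2.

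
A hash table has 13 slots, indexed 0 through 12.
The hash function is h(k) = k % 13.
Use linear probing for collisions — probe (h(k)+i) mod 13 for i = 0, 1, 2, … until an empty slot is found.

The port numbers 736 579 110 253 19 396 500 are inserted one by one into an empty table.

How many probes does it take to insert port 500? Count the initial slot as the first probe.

7

736: h=8 -> slot 8
579: h=7 -> slot 7
110: h=6 -> slot 6
253: h=6, probe 6,7,8,9 -> slot 9
19: h=6, probe 6,7,8,9,10 -> slot 10
396: h=6, probe 6,7,8,9,10,11 -> slot 11
500: h=6, probe 6,7,8,9,10,11,12 -> slot 12
Table: [-, -, -, -, -, -, 110, 579, 736, 253, 19, 396, 500]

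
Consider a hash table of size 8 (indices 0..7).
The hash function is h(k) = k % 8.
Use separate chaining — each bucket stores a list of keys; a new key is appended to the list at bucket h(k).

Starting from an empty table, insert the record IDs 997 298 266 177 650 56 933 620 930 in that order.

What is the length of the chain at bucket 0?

1

997 -> bucket 5
298 -> bucket 2
266 -> bucket 2 (collision)
177 -> bucket 1
650 -> bucket 2 (collision)
56 -> bucket 0
933 -> bucket 5 (collision)
620 -> bucket 4
930 -> bucket 2 (collision)
Final buckets:
0: 56
1: 177
2: 298 -> 266 -> 650 -> 930
3: -
4: 620
5: 997 -> 933
6: -
7: -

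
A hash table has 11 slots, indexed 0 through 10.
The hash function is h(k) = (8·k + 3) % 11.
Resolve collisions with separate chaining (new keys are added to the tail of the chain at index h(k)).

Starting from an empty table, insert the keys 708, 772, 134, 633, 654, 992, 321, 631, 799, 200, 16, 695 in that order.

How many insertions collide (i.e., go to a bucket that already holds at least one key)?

Insert 708: h=2, bucket 2 empty -> new chain.
Insert 772: h=8, bucket 8 empty -> new chain.
Insert 134: h=8, bucket 8 nonempty -> append to chain.
Insert 633: h=7, bucket 7 empty -> new chain.
Insert 654: h=10, bucket 10 empty -> new chain.
Insert 992: h=8, bucket 8 nonempty -> append to chain.
Insert 321: h=8, bucket 8 nonempty -> append to chain.
Insert 631: h=2, bucket 2 nonempty -> append to chain.
Insert 799: h=4, bucket 4 empty -> new chain.
Insert 200: h=8, bucket 8 nonempty -> append to chain.
Insert 16: h=10, bucket 10 nonempty -> append to chain.
Insert 695: h=8, bucket 8 nonempty -> append to chain.
Final buckets:
0: .
1: .
2: 708 -> 631
3: .
4: 799
5: .
6: .
7: 633
8: 772 -> 134 -> 992 -> 321 -> 200 -> 695
9: .
10: 654 -> 16

7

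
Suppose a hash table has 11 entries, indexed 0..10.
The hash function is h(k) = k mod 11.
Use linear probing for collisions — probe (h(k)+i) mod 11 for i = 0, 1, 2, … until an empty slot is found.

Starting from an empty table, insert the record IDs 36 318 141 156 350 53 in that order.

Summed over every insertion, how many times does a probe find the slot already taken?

5

36 hashes to 3; slot 3 is free => place at 3.
318 hashes to 10; slot 10 is free => place at 10.
141 hashes to 9; slot 9 is free => place at 9.
156 hashes to 2; slot 2 is free => place at 2.
350 hashes to 9; 9,10 taken => place at 0.
53 hashes to 9; 9,10,0 taken => place at 1.
Table: [350, 53, 156, 36, -, -, -, -, -, 141, 318]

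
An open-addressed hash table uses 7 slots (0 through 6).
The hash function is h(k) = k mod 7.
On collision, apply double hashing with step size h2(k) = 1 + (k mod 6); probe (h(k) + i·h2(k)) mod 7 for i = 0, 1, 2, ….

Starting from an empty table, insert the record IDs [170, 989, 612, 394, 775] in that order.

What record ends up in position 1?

989

170: h=2 -> slot 2
989: h=2, h2=6, probe 2,1 -> slot 1
612: h=3 -> slot 3
394: h=2, h2=5, probe 2,0 -> slot 0
775: h=5 -> slot 5
Table: [394, 989, 170, 612, _, 775, _]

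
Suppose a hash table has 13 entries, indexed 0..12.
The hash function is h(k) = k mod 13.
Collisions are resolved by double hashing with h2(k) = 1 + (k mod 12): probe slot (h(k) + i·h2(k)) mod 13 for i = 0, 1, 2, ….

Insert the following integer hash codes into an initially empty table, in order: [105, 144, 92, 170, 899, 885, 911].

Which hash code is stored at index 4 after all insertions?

105: h=1 → slot 1
144: h=1, h2=1, probe 1,2 → slot 2
92: h=1, h2=9, probe 1,10 → slot 10
170: h=1, h2=3, probe 1,4 → slot 4
899: h=2, h2=12, probe 2,1,0 → slot 0
885: h=1, h2=10, probe 1,11 → slot 11
911: h=1, h2=12, probe 1,0,12 → slot 12
Table: [899, 105, 144, -, 170, -, -, -, -, -, 92, 885, 911]

170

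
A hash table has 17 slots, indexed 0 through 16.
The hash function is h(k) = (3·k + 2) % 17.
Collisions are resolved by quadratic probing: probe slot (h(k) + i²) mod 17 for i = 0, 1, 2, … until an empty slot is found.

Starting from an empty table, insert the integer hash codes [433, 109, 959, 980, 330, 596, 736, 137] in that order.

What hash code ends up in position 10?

330

433: h=9 -> slot 9
109: h=6 -> slot 6
959: h=6, probe 6,7 -> slot 7
980: h=1 -> slot 1
330: h=6, probe 6,7,10 -> slot 10
596: h=5 -> slot 5
736: h=0 -> slot 0
137: h=5, probe 5,6,9,14 -> slot 14
Table: [736, 980, —, —, —, 596, 109, 959, —, 433, 330, —, —, —, 137, —, —]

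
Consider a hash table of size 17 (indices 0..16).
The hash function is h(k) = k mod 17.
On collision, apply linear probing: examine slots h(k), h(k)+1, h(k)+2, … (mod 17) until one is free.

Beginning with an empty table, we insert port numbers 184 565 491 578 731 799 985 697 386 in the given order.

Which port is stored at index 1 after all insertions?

731

Insert 184: h=14, slot 14 empty -> index 14.
Insert 565: h=4, slot 4 empty -> index 4.
Insert 491: h=15, slot 15 empty -> index 15.
Insert 578: h=0, slot 0 empty -> index 0.
Insert 731: h=0, slot 0 occupied -> index 1.
Insert 799: h=0, slots 0,1 occupied -> index 2.
Insert 985: h=16, slot 16 empty -> index 16.
Insert 697: h=0, slots 0,1,2 occupied -> index 3.
Insert 386: h=12, slot 12 empty -> index 12.
Table: [578, 731, 799, 697, 565, _, _, _, _, _, _, _, 386, _, 184, 491, 985]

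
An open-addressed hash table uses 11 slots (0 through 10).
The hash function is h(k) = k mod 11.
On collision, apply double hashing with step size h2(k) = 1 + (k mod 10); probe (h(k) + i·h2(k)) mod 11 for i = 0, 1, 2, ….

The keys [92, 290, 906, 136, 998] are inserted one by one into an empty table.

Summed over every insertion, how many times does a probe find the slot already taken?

92: h=4 -> slot 4
290: h=4, h2=1, probe 4,5 -> slot 5
906: h=4, h2=7, probe 4,0 -> slot 0
136: h=4, h2=7, probe 4,0,7 -> slot 7
998: h=8 -> slot 8
Table: [906, —, —, —, 92, 290, —, 136, 998, —, —]

4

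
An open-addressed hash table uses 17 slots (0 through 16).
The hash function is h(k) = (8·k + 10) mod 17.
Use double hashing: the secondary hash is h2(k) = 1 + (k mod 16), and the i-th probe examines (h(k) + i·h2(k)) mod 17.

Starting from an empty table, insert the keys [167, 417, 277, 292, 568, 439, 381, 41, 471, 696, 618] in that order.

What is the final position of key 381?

Insert 167: h=3, slot 3 empty → index 3.
Insert 417: h=14, slot 14 empty → index 14.
Insert 277: h=16, slot 16 empty → index 16.
Insert 292: h=0, slot 0 empty → index 0.
Insert 568: h=15, slot 15 empty → index 15.
Insert 439: h=3, h2=8, slot 3 occupied → index 11.
Insert 381: h=15, h2=14, slot 15 occupied → index 12.
Insert 41: h=15, h2=10, slot 15 occupied → index 8.
Insert 471: h=4, slot 4 empty → index 4.
Insert 696: h=2, slot 2 empty → index 2.
Insert 618: h=7, slot 7 empty → index 7.
Table: [292, -, 696, 167, 471, -, -, 618, 41, -, -, 439, 381, -, 417, 568, 277]

12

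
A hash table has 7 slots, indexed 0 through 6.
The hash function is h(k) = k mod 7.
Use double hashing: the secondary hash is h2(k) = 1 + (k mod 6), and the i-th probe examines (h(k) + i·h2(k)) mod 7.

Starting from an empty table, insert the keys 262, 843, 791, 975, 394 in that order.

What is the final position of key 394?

262: h=3 -> slot 3
843: h=3, h2=4, probe 3,0 -> slot 0
791: h=0, h2=6, probe 0,6 -> slot 6
975: h=2 -> slot 2
394: h=2, h2=5, probe 2,0,5 -> slot 5
Table: [843, _, 975, 262, _, 394, 791]

5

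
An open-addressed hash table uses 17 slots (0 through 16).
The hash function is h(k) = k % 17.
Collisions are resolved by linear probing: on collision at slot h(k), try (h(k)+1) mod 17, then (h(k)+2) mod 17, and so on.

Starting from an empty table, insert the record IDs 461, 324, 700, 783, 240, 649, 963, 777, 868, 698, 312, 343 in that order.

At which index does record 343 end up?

10

461: h=2 => slot 2
324: h=1 => slot 1
700: h=3 => slot 3
783: h=1, probe 1,2,3,4 => slot 4
240: h=2, probe 2,3,4,5 => slot 5
649: h=3, probe 3,4,5,6 => slot 6
963: h=11 => slot 11
777: h=12 => slot 12
868: h=1, probe 1,2,3,4,5,6,7 => slot 7
698: h=1, probe 1,2,3,4,5,6,7,8 => slot 8
312: h=6, probe 6,7,8,9 => slot 9
343: h=3, probe 3,4,5,6,7,8,9,10 => slot 10
Table: [., 324, 461, 700, 783, 240, 649, 868, 698, 312, 343, 963, 777, ., ., ., .]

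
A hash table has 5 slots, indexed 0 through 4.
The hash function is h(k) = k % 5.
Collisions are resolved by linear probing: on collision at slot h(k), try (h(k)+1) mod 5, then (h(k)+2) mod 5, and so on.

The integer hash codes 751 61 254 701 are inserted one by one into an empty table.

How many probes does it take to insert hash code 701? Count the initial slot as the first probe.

751: h=1 => slot 1
61: h=1, probe 1,2 => slot 2
254: h=4 => slot 4
701: h=1, probe 1,2,3 => slot 3
Table: [—, 751, 61, 701, 254]

3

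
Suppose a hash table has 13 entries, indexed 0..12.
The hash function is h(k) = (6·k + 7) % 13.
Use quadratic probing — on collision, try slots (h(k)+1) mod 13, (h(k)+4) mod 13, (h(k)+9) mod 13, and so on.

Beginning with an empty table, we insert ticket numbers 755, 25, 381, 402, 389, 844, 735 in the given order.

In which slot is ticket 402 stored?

Insert 755: h=0, slot 0 empty => index 0.
Insert 25: h=1, slot 1 empty => index 1.
Insert 381: h=5, slot 5 empty => index 5.
Insert 402: h=1, slot 1 occupied => index 2.
Insert 389: h=1, slots 1,2,5 occupied => index 10.
Insert 844: h=1, slots 1,2,5,10 occupied => index 4.
Insert 735: h=10, slot 10 occupied => index 11.
Table: [755, 25, 402, _, 844, 381, _, _, _, _, 389, 735, _]

2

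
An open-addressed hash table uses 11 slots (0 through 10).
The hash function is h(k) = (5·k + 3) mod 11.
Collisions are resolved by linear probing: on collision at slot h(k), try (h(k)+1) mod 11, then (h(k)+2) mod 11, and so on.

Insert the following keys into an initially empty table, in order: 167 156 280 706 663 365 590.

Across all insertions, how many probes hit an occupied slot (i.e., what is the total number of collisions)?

Insert 167: h=2, slot 2 empty -> index 2.
Insert 156: h=2, slot 2 occupied -> index 3.
Insert 280: h=6, slot 6 empty -> index 6.
Insert 706: h=2, slots 2,3 occupied -> index 4.
Insert 663: h=7, slot 7 empty -> index 7.
Insert 365: h=2, slots 2,3,4 occupied -> index 5.
Insert 590: h=5, slots 5,6,7 occupied -> index 8.
Table: [—, —, 167, 156, 706, 365, 280, 663, 590, —, —]

9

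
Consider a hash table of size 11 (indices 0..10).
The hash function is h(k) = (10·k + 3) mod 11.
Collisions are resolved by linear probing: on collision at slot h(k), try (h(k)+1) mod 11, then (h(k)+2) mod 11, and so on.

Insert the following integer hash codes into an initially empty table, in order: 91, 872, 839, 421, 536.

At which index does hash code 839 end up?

2

Insert 91: h=0, slot 0 empty → index 0.
Insert 872: h=0, slot 0 occupied → index 1.
Insert 839: h=0, slots 0,1 occupied → index 2.
Insert 421: h=0, slots 0,1,2 occupied → index 3.
Insert 536: h=6, slot 6 empty → index 6.
Table: [91, 872, 839, 421, ∅, ∅, 536, ∅, ∅, ∅, ∅]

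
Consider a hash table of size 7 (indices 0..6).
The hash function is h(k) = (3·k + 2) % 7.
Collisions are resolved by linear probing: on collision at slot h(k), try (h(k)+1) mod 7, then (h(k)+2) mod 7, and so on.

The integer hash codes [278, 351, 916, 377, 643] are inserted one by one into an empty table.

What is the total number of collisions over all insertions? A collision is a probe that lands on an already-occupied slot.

3

278 hashes to 3; slot 3 is free -> place at 3.
351 hashes to 5; slot 5 is free -> place at 5.
916 hashes to 6; slot 6 is free -> place at 6.
377 hashes to 6; 6 taken -> place at 0.
643 hashes to 6; 6,0 taken -> place at 1.
Table: [377, 643, ., 278, ., 351, 916]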